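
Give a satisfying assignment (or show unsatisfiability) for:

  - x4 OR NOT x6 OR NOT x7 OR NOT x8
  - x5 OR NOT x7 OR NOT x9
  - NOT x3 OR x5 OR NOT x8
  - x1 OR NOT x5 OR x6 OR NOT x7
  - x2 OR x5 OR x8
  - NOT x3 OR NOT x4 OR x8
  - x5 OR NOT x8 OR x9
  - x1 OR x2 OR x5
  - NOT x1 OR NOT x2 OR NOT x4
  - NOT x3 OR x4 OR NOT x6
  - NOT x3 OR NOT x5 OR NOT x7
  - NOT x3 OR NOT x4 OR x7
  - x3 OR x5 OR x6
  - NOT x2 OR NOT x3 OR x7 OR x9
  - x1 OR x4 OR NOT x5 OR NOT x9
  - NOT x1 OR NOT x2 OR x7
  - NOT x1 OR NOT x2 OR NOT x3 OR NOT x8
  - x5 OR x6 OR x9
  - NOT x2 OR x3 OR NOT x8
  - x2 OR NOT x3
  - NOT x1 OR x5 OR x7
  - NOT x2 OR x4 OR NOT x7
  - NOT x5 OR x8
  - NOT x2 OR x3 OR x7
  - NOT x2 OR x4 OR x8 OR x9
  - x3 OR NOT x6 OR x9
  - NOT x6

Unit clause (NOT x6) forces x6 = False.
Set x1 = True.
Try x2 = True:
  (NOT x1 OR NOT x2 OR NOT x4) forces x4 = False.
  (NOT x1 OR NOT x2 OR x7) forces x7 = True.
  clause (NOT x2 OR x4 OR NOT x7) is falsified — backtrack.
So x2 = False.
  then (x2 OR NOT x3) forces x3 = False.
  then (x3 OR x5 OR x6) forces x5 = True.
  then (NOT x5 OR x8) forces x8 = True.
Set x4 = False.
Set x7 = False.
Set x9 = False.
All clauses satisfied.

x1 = True, x2 = False, x3 = False, x4 = False, x5 = True, x6 = False, x7 = False, x8 = True, x9 = False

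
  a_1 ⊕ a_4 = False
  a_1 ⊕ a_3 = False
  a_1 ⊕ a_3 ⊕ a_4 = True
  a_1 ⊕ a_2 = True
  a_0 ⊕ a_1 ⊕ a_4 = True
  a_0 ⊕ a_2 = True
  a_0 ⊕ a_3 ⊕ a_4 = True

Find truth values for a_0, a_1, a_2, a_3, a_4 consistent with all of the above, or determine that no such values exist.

a_0 = True, a_1 = True, a_2 = False, a_3 = True, a_4 = True

a_1 ⊕ a_4 = T ⊕ T = False ✓
a_1 ⊕ a_3 = T ⊕ T = False ✓
a_1 ⊕ a_3 ⊕ a_4 = T ⊕ T ⊕ T = True ✓
a_1 ⊕ a_2 = T ⊕ F = True ✓
a_0 ⊕ a_1 ⊕ a_4 = T ⊕ T ⊕ T = True ✓
a_0 ⊕ a_2 = T ⊕ F = True ✓
a_0 ⊕ a_3 ⊕ a_4 = T ⊕ T ⊕ T = True ✓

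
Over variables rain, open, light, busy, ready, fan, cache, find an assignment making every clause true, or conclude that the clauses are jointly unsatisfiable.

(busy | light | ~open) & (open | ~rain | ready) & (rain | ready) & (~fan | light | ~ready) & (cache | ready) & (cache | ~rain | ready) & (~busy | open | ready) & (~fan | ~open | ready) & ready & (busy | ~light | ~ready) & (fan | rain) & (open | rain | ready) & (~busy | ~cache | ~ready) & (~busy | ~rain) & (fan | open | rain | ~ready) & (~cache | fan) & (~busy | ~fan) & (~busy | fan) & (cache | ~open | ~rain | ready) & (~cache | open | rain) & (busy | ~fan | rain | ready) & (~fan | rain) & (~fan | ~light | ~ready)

Unit clause (ready) forces ready = True.
Set rain = True.
  then (~busy | ~rain) forces busy = False.
  then (busy | ~light | ~ready) forces light = False.
  then (busy | light | ~open) forces open = False.
  then (~fan | light | ~ready) forces fan = False.
  then (~cache | fan) forces cache = False.
All clauses satisfied.

rain = True, open = False, light = False, busy = False, ready = True, fan = False, cache = False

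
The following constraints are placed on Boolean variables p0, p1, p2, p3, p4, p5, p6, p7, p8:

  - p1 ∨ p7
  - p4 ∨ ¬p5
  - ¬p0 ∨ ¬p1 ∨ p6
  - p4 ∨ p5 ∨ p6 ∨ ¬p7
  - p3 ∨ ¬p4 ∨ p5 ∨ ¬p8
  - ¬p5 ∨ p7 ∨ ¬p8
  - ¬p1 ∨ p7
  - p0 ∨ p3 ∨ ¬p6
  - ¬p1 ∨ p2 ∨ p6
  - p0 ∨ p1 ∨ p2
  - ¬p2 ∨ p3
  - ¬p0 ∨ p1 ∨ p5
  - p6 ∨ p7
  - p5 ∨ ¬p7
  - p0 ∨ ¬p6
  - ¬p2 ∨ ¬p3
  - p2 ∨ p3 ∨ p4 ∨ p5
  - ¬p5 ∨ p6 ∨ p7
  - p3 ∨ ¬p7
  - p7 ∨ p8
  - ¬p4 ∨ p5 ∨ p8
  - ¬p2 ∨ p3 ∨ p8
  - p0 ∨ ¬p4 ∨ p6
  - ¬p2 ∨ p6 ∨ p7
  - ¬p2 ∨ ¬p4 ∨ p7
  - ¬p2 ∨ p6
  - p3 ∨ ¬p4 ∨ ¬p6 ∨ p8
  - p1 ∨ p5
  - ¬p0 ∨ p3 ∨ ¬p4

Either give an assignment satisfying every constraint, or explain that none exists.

Set p0 = True.
Set p1 = False.
  then (p1 ∨ p7) forces p7 = True.
  then (¬p0 ∨ p1 ∨ p5) forces p5 = True.
  then (p3 ∨ ¬p7) forces p3 = True.
  then (p4 ∨ ¬p5) forces p4 = True.
  then (¬p2 ∨ ¬p3) forces p2 = False.
Set p6 = True.
Set p8 = False.
All clauses satisfied.

p0: True, p1: False, p2: False, p3: True, p4: True, p5: True, p6: True, p7: True, p8: False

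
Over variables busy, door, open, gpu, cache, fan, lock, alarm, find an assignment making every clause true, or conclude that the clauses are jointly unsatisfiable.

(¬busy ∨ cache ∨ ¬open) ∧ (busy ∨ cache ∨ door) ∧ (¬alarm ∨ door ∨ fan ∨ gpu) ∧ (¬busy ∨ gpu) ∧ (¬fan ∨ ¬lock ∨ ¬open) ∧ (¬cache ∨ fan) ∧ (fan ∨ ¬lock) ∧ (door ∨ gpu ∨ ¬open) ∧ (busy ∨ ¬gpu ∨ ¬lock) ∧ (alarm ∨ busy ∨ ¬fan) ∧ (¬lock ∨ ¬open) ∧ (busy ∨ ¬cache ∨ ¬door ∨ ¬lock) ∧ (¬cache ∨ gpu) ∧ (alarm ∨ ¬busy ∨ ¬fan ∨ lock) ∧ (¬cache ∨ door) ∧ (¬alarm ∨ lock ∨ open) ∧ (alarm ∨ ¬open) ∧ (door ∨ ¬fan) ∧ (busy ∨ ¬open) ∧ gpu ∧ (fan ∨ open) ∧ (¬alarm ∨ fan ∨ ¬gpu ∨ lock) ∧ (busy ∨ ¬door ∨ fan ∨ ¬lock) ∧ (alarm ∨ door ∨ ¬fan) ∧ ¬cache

Unit clause (gpu) forces gpu = True.
Unit clause (¬cache) forces cache = False.
Set busy = True.
  then (¬busy ∨ cache ∨ ¬open) forces open = False.
  then (fan ∨ open) forces fan = True.
  then (door ∨ ¬fan) forces door = True.
Try lock = False:
  (alarm ∨ ¬busy ∨ ¬fan ∨ lock) forces alarm = True.
  clause (¬alarm ∨ lock ∨ open) is falsified — backtrack.
So lock = True.
Set alarm = True.
All clauses satisfied.

busy: True; door: True; open: False; gpu: True; cache: False; fan: True; lock: True; alarm: True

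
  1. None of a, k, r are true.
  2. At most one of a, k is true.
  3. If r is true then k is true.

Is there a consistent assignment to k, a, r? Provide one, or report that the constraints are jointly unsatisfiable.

k=F, a=F, r=F

  (1) {a, k, r}: 0 true — none ✓
  (2) {a, k}: 0 true — at most one ✓
  (3) r=F ⇒ k: vacuous ✓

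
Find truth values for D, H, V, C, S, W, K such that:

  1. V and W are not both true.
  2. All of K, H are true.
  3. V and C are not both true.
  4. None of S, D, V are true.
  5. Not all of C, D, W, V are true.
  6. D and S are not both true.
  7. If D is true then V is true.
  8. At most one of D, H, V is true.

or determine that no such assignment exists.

D = False; H = True; V = False; C = True; S = False; W = False; K = True

  (1) V=F, W=F — not both ✓
  (2) {K, H}: all 2 true ✓
  (3) V=F, C=T — not both ✓
  (4) {S, D, V}: 0 true — none ✓
  (5) {C, D, W, V}: 1/4 true — not all ✓
  (6) D=F, S=F — not both ✓
  (7) D=F ⇒ V: vacuous ✓
  (8) {D, H, V}: 1 true — at most one ✓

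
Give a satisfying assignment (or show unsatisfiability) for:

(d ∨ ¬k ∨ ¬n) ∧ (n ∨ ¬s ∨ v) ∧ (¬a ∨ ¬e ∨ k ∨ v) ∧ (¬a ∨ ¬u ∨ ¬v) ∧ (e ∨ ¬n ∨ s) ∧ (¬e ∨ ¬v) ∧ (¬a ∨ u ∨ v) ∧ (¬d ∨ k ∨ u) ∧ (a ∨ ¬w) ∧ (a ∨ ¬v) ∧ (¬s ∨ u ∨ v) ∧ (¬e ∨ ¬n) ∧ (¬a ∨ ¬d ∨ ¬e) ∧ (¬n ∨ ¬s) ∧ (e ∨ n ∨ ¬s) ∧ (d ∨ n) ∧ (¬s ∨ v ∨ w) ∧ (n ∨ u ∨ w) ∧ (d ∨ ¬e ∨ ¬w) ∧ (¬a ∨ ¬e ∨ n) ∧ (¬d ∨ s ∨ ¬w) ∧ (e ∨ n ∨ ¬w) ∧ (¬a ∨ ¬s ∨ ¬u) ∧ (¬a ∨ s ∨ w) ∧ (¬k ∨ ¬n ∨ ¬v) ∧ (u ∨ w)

d=T, n=F, a=F, k=T, v=F, e=F, s=F, w=F, u=T

Try d = False:
  (d ∨ n) forces n = True.
  (d ∨ ¬k ∨ ¬n) forces k = False.
  (¬e ∨ ¬n) forces e = False.
  (e ∨ ¬n ∨ s) forces s = True.
  clause (¬n ∨ ¬s) is falsified — backtrack.
So d = True.
Try n = True:
  (¬e ∨ ¬n) forces e = False.
  (e ∨ ¬n ∨ s) forces s = True.
  clause (¬n ∨ ¬s) is falsified — backtrack.
So n = False.
Set a = False.
  then (a ∨ ¬w) forces w = False.
  then (a ∨ ¬v) forces v = False.
  then (¬s ∨ v ∨ w) forces s = False.
  then (n ∨ u ∨ w) forces u = True.
Set k = True.
Set e = False.
All clauses satisfied.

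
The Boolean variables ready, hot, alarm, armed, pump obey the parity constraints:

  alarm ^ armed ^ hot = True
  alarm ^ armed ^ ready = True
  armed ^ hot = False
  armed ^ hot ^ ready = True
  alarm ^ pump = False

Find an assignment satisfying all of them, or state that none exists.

ready: True; hot: True; alarm: True; armed: True; pump: True

alarm ^ armed ^ hot = T ^ T ^ T = True ✓
alarm ^ armed ^ ready = T ^ T ^ T = True ✓
armed ^ hot = T ^ T = False ✓
armed ^ hot ^ ready = T ^ T ^ T = True ✓
alarm ^ pump = T ^ T = False ✓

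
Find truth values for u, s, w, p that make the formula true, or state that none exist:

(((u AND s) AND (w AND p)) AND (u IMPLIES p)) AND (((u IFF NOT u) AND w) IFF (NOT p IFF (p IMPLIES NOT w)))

No satisfying assignment exists.

Case p = True: the formula simplifies to ((u AND s) AND w) AND (((u IFF NOT u) AND w) IFF w).
  u = True: simplifies to (s AND w) AND NOT w.
    w = True: the conjunct NOT w is False.
    w = False: the conjunct w is False.
  u = False: the conjunct u is False.
Case p = False: the conjunct p is False.
Both cases fail — unsatisfiable.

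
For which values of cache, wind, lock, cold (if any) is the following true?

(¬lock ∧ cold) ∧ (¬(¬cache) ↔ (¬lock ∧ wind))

cache: True, wind: True, lock: False, cold: True

  ¬lock ∧ cold = True
    ¬lock = True
  ¬(¬cache) ↔ (¬lock ∧ wind) = True
    ¬(¬cache) = True
      ¬cache = False
    ¬lock ∧ wind = True
      ¬lock = True
Both conjuncts True, so the formula holds.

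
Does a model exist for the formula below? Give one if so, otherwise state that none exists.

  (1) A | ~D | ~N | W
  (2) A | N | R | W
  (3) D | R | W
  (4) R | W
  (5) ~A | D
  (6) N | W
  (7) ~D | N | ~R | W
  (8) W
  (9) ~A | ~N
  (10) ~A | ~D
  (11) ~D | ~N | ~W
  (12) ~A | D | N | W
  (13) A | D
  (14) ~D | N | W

Unit clause (W) forces W = True.
Try D = False:
  (~A | D) forces A = False.
  clause (A | D) is falsified — backtrack.
So D = True.
  then (~A | ~D) forces A = False.
  then (~D | ~N | ~W) forces N = False.
Set R = False.
All clauses satisfied.

D = True, A = False, R = False, W = True, N = False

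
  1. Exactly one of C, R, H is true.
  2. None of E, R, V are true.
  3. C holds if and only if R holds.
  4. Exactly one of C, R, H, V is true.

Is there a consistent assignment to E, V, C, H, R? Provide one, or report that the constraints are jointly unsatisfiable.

E=F; V=F; C=F; H=T; R=F

  (1) {C, R, H}: 1 true — exactly one ✓
  (2) {E, R, V}: 0 true — none ✓
  (3) C=F, R=F — same ✓
  (4) {C, R, H, V}: 1 true — exactly one ✓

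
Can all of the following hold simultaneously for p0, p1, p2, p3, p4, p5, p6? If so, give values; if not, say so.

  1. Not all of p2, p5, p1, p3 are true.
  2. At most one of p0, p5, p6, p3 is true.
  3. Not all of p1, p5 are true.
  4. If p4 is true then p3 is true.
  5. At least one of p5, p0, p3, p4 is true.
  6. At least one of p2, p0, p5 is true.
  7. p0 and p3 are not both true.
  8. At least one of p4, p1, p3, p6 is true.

p0 = True, p1 = True, p2 = False, p3 = False, p4 = False, p5 = False, p6 = False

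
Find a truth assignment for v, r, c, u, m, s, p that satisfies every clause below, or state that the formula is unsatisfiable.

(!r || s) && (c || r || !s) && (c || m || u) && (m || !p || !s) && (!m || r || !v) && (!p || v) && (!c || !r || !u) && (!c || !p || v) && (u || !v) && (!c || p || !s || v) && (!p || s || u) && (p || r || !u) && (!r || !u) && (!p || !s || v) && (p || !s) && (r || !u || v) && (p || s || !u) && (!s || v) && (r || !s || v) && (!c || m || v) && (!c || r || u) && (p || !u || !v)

v: True, r: False, c: True, u: True, m: False, s: False, p: True

Set v = True.
  then (u || !v) forces u = True.
  then (!r || !u) forces r = False.
  then (p || !u || !v) forces p = True.
  then (!m || r || !v) forces m = False.
  then (m || !p || !s) forces s = False.
Set c = True.
All clauses satisfied.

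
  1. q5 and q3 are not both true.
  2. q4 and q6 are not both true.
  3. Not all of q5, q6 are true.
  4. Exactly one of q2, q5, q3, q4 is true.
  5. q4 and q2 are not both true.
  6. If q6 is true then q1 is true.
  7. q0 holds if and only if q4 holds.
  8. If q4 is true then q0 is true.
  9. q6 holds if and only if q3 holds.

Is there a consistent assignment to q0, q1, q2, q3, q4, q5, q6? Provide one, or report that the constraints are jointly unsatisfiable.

q0: False, q1: True, q2: False, q3: False, q4: False, q5: True, q6: False

  (1) q5=T, q3=F — not both ✓
  (2) q4=F, q6=F — not both ✓
  (3) {q5, q6}: 1/2 true — not all ✓
  (4) {q2, q5, q3, q4}: 1 true — exactly one ✓
  (5) q4=F, q2=F — not both ✓
  (6) q6=F ⇒ q1: vacuous ✓
  (7) q0=F, q4=F — same ✓
  (8) q4=F ⇒ q0: vacuous ✓
  (9) q6=F, q3=F — same ✓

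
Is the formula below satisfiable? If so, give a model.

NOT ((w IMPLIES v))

v = False; w = True

  NOT ((w IMPLIES v)) = True
    w IMPLIES v = False
The formula evaluates to True.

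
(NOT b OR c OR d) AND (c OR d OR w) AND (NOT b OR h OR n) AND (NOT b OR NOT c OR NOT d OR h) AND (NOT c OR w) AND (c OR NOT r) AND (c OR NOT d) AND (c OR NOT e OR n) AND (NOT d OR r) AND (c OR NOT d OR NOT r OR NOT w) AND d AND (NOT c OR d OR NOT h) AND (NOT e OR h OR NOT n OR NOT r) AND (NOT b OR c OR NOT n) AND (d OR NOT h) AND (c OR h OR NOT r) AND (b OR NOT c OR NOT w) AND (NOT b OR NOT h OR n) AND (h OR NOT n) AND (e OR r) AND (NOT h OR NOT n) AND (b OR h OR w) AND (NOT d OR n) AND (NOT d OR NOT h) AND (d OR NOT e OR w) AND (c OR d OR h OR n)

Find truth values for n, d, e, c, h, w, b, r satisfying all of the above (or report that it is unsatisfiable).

The formula is unsatisfiable.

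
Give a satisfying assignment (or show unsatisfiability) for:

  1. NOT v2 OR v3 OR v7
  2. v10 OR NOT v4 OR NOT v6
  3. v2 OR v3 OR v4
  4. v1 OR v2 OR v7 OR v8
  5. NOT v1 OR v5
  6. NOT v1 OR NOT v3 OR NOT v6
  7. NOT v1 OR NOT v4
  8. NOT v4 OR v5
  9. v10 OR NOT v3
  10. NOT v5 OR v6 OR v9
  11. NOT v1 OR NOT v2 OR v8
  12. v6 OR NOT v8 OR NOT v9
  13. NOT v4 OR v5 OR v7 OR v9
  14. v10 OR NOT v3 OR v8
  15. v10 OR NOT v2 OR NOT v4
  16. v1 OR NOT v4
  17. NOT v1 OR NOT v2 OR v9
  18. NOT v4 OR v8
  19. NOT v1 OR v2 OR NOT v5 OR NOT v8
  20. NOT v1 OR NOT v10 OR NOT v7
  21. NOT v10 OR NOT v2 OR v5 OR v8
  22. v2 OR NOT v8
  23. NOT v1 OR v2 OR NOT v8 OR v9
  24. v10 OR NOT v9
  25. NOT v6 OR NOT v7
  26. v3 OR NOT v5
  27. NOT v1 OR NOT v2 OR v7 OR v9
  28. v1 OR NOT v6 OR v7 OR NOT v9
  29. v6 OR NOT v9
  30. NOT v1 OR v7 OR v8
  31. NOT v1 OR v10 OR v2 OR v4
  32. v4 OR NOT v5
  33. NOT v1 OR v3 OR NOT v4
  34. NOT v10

v1 = False, v2 = True, v3 = False, v4 = False, v5 = False, v6 = False, v7 = True, v8 = False, v9 = False, v10 = False

Unit clause (NOT v10) forces v10 = False.
In (v10 OR NOT v3) only NOT v3 is left, so v3 = False.
In (v10 OR NOT v9) only NOT v9 is left, so v9 = False.
In (v3 OR NOT v5) only NOT v5 is left, so v5 = False.
In (NOT v1 OR v5) only NOT v1 is left, so v1 = False.
In (NOT v4 OR v5) only NOT v4 is left, so v4 = False.
In (v2 OR v3 OR v4) only v2 is left, so v2 = True.
In (NOT v2 OR v3 OR v7) only v7 is left, so v7 = True.
In (NOT v6 OR NOT v7) only NOT v6 is left, so v6 = False.
Set v8 = False.
All clauses satisfied.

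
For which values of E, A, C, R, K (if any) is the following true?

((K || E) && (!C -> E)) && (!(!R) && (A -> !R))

E=T, A=F, C=T, R=T, K=T

  (K || E) && (!C -> E) = True
    K || E = True
    !C -> E = True
      !C = False
  !(!R) && (A -> !R) = True
    !(!R) = True
      !R = False
    A -> !R = True
      !R = False
Both conjuncts True, so the formula holds.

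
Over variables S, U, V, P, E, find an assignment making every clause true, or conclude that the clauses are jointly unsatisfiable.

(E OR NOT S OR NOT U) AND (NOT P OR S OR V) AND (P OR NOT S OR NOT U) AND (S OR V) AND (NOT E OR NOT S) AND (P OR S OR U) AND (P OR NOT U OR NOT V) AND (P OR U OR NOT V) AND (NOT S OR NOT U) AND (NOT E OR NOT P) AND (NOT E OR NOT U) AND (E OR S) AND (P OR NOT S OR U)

S: True, U: False, V: False, P: True, E: False

Try S = False:
  (S OR V) forces V = True.
  (E OR S) forces E = True.
  (NOT E OR NOT P) forces P = False.
  (P OR S OR U) forces U = True.
  clause (P OR NOT U OR NOT V) is falsified — backtrack.
So S = True.
  then (NOT E OR NOT S) forces E = False.
  then (NOT S OR NOT U) forces U = False.
  then (P OR NOT S OR U) forces P = True.
Set V = False.
All clauses satisfied.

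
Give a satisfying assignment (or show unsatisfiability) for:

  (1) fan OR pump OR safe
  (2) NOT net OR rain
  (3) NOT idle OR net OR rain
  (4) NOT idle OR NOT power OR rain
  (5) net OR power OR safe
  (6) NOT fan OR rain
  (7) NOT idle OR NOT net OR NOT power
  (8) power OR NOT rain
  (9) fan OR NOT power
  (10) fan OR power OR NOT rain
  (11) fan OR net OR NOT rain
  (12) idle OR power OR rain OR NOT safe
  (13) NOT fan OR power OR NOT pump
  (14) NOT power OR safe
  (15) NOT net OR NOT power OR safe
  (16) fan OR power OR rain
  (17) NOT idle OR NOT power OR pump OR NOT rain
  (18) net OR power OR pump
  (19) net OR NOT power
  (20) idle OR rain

Try net = False:
  (net OR NOT power) forces power = False.
  (net OR power OR safe) forces safe = True.
  (power OR NOT rain) forces rain = False.
  (NOT idle OR net OR rain) forces idle = False.
  clause (idle OR power OR rain OR NOT safe) is falsified — backtrack.
So net = True.
  then (NOT net OR rain) forces rain = True.
  then (power OR NOT rain) forces power = True.
  then (fan OR NOT power) forces fan = True.
  then (NOT power OR safe) forces safe = True.
  then (NOT idle OR NOT net OR NOT power) forces idle = False.
Set pump = False.
All clauses satisfied.

net=T, power=T, safe=T, fan=T, rain=T, pump=F, idle=F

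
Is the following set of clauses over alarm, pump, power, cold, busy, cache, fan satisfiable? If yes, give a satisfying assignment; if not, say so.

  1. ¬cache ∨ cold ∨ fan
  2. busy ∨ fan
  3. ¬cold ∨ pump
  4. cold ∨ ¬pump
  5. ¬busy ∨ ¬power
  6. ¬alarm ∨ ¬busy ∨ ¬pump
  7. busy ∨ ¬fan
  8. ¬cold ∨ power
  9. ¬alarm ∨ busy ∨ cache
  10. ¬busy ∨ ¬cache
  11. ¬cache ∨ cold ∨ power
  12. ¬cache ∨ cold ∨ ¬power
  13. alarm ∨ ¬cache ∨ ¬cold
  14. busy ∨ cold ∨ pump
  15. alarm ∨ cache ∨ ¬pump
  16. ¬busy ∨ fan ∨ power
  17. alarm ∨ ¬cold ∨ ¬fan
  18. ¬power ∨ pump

Set alarm = False.
Try pump = True:
  (cold ∨ ¬pump) forces cold = True.
  (¬cold ∨ power) forces power = True.
  (¬busy ∨ ¬power) forces busy = False.
  (busy ∨ fan) forces fan = True.
  clause (busy ∨ ¬fan) is falsified — backtrack.
So pump = False.
  then (¬cold ∨ pump) forces cold = False.
  then (busy ∨ cold ∨ pump) forces busy = True.
  then (¬power ∨ pump) forces power = False.
  then (¬busy ∨ ¬cache) forces cache = False.
  then (¬busy ∨ fan ∨ power) forces fan = True.
All clauses satisfied.

alarm = False, pump = False, power = False, cold = False, busy = True, cache = False, fan = True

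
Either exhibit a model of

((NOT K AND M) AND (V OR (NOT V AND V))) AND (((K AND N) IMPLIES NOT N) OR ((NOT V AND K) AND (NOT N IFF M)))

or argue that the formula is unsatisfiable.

M=T, K=F, N=F, V=T

  (NOT K AND M) AND (V OR (NOT V AND V)) = True
    NOT K AND M = True
      NOT K = True
    V OR (NOT V AND V) = True
      NOT V AND V = False
        NOT V = False
  ((K AND N) IMPLIES NOT N) OR ((NOT V AND K) AND (NOT N IFF M)) = True
    (K AND N) IMPLIES NOT N = True
      K AND N = False
      NOT N = True
    (NOT V AND K) AND (NOT N IFF M) = False
      NOT V AND K = False
        NOT V = False
      NOT N IFF M = True
        NOT N = True
Both conjuncts True, so the formula holds.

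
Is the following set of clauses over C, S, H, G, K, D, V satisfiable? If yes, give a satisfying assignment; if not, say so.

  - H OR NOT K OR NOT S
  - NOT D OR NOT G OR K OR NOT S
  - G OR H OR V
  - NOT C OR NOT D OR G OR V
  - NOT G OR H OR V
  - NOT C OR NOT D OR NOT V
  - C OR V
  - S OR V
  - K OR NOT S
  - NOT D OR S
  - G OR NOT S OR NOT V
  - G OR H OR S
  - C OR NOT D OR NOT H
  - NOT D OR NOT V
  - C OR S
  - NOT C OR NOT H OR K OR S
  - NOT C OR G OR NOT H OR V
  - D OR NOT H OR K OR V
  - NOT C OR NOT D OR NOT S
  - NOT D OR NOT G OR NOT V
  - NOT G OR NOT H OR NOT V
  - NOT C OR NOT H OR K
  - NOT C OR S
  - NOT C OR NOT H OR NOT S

No satisfying assignment exists.

Case S = True:
  (K OR NOT S) forces K = True.
  (H OR NOT K OR NOT S) forces H = True.
  (NOT C OR NOT H OR NOT S) forces C = False.
  (C OR V) forces V = True.
  (G OR NOT S OR NOT V) forces G = True.
  Clause (NOT G OR NOT H OR NOT V) is falsified — contradiction.
Case S = False:
  (S OR V) forces V = True.
  (NOT D OR S) forces D = False.
  (C OR S) forces C = True.
  Clause (NOT C OR S) is falsified — contradiction.
Both cases fail, so the formula is unsatisfiable.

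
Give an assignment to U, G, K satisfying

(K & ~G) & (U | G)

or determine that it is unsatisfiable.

U=T; G=F; K=T

  K & ~G = True
    ~G = True
  U | G = True
Both conjuncts True, so the formula holds.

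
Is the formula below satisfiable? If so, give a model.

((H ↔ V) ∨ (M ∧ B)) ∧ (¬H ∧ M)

B = True, V = True, M = True, H = False

  (H ↔ V) ∨ (M ∧ B) = True
    H ↔ V = False
    M ∧ B = True
  ¬H ∧ M = True
    ¬H = True
Both conjuncts True, so the formula holds.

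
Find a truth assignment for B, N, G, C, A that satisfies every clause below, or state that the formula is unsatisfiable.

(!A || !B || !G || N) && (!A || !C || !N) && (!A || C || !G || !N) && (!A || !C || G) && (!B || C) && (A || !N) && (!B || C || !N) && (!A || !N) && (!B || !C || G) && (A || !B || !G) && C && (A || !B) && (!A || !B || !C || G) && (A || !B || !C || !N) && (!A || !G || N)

B = False; N = False; G = True; C = True; A = False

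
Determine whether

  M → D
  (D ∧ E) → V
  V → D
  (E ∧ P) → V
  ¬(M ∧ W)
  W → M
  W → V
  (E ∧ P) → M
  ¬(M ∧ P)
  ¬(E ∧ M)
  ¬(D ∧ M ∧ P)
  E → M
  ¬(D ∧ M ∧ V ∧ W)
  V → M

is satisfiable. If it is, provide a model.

E=F, P=F, W=F, V=F, D=T, M=T

Try E = True:
  (¬E ∨ M) forces M = True.
  clause (¬E ∨ ¬M) is falsified — backtrack.
So E = False.
Set P = False.
Set W = False.
Set V = False.
Set D = True.
Set M = True.
All clauses satisfied.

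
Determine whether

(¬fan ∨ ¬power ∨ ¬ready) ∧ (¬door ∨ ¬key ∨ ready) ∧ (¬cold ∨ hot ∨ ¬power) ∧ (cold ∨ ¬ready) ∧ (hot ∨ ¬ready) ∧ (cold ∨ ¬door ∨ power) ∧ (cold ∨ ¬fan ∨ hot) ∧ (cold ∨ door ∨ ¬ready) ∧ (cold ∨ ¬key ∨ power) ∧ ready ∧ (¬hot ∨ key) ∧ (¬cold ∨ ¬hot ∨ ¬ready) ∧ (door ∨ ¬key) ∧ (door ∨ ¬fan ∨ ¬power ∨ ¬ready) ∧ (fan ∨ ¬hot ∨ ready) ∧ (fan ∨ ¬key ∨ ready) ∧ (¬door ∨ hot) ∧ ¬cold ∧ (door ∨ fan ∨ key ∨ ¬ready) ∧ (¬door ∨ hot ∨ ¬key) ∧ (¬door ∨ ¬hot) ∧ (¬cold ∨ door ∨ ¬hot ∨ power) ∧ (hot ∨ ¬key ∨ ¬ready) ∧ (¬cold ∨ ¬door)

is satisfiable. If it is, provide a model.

The formula is unsatisfiable.

Case cold = True:
  Clause (¬cold) is falsified — contradiction.
Case cold = False:
  (cold ∨ ¬ready) forces ready = False.
  Clause (ready) is falsified — contradiction.
Both cases fail, so the formula is unsatisfiable.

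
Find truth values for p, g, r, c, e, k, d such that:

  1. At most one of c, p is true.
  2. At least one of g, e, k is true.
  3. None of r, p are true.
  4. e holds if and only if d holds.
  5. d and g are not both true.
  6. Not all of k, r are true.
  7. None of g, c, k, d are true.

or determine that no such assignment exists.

Unsatisfiable — no assignment works.

Case k = True:
  Constraint (7) is violated (k=T) — contradiction.
Case k = False:
  (3) forces r = False.
  (3) forces p = False.
  (7) forces g = False.
  (2) with g=F, k=F forces e = True.
  (4) with e=T forces d = True.
  Constraint (7) is violated (d=T) — contradiction.
Both cases fail — unsatisfiable.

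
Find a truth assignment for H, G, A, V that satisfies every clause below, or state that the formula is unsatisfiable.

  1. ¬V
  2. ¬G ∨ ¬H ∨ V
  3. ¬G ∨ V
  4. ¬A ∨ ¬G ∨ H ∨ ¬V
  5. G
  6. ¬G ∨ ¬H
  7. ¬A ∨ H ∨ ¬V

Unsatisfiable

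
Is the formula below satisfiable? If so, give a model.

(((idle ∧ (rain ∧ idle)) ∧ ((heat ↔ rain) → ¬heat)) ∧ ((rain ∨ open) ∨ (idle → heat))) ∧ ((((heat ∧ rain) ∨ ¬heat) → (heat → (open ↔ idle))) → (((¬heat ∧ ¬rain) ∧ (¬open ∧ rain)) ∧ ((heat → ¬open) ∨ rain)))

Unsatisfiable — no assignment works.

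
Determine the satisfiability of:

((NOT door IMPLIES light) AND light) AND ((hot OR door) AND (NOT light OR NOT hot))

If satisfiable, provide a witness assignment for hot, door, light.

hot: False; door: True; light: True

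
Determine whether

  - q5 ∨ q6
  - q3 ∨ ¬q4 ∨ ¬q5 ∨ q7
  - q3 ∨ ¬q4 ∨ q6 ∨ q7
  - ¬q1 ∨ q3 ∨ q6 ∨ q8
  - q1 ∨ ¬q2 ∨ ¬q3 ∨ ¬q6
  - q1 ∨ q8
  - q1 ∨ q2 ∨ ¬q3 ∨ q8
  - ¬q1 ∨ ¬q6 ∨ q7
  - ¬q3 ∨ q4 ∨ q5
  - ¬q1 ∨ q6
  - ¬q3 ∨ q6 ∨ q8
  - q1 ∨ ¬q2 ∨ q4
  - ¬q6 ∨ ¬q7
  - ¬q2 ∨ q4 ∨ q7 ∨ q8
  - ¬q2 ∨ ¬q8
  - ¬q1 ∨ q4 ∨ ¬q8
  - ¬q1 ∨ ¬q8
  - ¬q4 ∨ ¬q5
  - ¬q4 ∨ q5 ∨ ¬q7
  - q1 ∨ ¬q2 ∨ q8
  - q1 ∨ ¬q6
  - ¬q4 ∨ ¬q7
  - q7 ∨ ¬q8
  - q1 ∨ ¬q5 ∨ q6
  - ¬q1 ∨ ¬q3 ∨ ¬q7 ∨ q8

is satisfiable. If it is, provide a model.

Case q6 = True:
  (¬q6 ∨ ¬q7) forces q7 = False.
  (¬q1 ∨ ¬q6 ∨ q7) forces q1 = False.
  Clause (q1 ∨ ¬q6) is falsified — contradiction.
Case q6 = False:
  (q5 ∨ q6) forces q5 = True.
  (¬q1 ∨ q6) forces q1 = False.
  Clause (q1 ∨ ¬q5 ∨ q6) is falsified — contradiction.
Both cases fail, so the formula is unsatisfiable.

No satisfying assignment exists.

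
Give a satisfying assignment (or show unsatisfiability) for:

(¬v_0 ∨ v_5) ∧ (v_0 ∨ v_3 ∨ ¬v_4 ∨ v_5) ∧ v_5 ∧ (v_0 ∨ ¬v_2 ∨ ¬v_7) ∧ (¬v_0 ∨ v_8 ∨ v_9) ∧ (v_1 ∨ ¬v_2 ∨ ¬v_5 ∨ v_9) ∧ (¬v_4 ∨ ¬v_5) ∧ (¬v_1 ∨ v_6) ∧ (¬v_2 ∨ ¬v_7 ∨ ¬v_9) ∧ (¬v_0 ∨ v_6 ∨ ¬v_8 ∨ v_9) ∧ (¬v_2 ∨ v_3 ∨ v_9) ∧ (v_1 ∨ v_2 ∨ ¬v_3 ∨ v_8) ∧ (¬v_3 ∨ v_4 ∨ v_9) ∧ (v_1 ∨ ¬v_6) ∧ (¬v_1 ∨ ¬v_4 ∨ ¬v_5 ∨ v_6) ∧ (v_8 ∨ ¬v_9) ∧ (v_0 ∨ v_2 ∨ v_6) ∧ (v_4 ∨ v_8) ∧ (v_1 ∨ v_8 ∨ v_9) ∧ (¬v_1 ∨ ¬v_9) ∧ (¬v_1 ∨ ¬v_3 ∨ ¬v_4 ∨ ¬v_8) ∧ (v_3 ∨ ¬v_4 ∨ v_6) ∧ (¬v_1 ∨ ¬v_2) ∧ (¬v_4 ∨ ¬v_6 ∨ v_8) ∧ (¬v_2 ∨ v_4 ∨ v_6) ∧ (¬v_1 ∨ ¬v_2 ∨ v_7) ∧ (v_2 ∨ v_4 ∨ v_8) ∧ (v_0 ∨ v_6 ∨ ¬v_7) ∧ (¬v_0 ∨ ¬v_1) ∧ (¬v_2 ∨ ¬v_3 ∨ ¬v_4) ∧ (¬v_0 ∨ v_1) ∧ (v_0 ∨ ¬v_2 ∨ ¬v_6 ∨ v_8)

v_0 = False; v_1 = True; v_2 = False; v_3 = False; v_4 = False; v_5 = True; v_6 = True; v_7 = False; v_8 = True; v_9 = False

Unit clause (v_5) forces v_5 = True.
In (¬v_4 ∨ ¬v_5) only ¬v_4 is left, so v_4 = False.
In (v_4 ∨ v_8) only v_8 is left, so v_8 = True.
Set v_0 = False.
Try v_1 = False:
  (v_1 ∨ ¬v_6) forces v_6 = False.
  (v_0 ∨ v_2 ∨ v_6) forces v_2 = True.
  clause (¬v_2 ∨ v_4 ∨ v_6) is falsified — backtrack.
So v_1 = True.
  then (¬v_1 ∨ v_6) forces v_6 = True.
  then (¬v_1 ∨ ¬v_9) forces v_9 = False.
  then (¬v_1 ∨ ¬v_2) forces v_2 = False.
  then (¬v_3 ∨ v_4 ∨ v_9) forces v_3 = False.
Set v_7 = False.
All clauses satisfied.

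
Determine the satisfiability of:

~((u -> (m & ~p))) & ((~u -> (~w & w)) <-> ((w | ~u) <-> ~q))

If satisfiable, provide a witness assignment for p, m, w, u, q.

p = True; m = True; w = True; u = True; q = False

  ~((u -> (m & ~p))) = True
    u -> (m & ~p) = False
      m & ~p = False
        ~p = False
  (~u -> (~w & w)) <-> ((w | ~u) <-> ~q) = True
    ~u -> (~w & w) = True
      ~u = False
      ~w & w = False
        ~w = False
    (w | ~u) <-> ~q = True
      w | ~u = True
        ~u = False
      ~q = True
Both conjuncts True, so the formula holds.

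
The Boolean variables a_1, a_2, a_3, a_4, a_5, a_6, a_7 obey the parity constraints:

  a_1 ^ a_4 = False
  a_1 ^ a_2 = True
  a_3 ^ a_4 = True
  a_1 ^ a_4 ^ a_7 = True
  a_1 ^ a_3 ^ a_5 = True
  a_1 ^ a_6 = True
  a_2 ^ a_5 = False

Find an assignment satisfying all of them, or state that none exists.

a_1 = True, a_2 = False, a_3 = False, a_4 = True, a_5 = False, a_6 = False, a_7 = True

a_1 ^ a_4 = T ^ T = False ✓
a_1 ^ a_2 = T ^ F = True ✓
a_3 ^ a_4 = F ^ T = True ✓
a_1 ^ a_4 ^ a_7 = T ^ T ^ T = True ✓
a_1 ^ a_3 ^ a_5 = T ^ F ^ F = True ✓
a_1 ^ a_6 = T ^ F = True ✓
a_2 ^ a_5 = F ^ F = False ✓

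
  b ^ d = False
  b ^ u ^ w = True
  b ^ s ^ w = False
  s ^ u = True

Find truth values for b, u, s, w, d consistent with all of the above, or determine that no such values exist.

b = False, u = True, s = False, w = False, d = False

b ^ d = F ^ F = False ✓
b ^ u ^ w = F ^ T ^ F = True ✓
b ^ s ^ w = F ^ F ^ F = False ✓
s ^ u = F ^ T = True ✓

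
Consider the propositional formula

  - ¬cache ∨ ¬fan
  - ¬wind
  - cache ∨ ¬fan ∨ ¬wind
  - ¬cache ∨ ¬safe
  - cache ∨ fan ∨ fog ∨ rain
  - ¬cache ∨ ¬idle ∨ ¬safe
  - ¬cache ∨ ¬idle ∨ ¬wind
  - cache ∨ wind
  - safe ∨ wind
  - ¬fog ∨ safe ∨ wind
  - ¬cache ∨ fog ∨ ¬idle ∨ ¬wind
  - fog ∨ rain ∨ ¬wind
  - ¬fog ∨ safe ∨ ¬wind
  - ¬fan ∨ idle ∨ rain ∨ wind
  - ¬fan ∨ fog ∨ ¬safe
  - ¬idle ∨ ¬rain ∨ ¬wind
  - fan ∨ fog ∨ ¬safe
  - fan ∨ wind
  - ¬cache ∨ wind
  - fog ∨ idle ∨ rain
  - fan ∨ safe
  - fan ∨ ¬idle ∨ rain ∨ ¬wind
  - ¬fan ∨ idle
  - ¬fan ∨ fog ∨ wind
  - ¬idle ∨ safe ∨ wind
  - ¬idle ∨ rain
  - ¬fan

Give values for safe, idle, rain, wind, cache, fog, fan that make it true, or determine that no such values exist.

Unsatisfiable

Case wind = True:
  Clause (¬wind) is falsified — contradiction.
Case wind = False:
  (cache ∨ wind) forces cache = True.
  Clause (¬cache ∨ wind) is falsified — contradiction.
Both cases fail, so the formula is unsatisfiable.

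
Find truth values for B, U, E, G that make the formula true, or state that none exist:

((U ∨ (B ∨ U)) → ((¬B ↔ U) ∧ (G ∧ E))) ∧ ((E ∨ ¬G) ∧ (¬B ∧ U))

B=F, U=T, E=T, G=T

  (U ∨ (B ∨ U)) → ((¬B ↔ U) ∧ (G ∧ E)) = True
    U ∨ (B ∨ U) = True
      B ∨ U = True
    (¬B ↔ U) ∧ (G ∧ E) = True
      ¬B ↔ U = True
        ¬B = True
      G ∧ E = True
  (E ∨ ¬G) ∧ (¬B ∧ U) = True
    E ∨ ¬G = True
      ¬G = False
    ¬B ∧ U = True
      ¬B = True
Both conjuncts True, so the formula holds.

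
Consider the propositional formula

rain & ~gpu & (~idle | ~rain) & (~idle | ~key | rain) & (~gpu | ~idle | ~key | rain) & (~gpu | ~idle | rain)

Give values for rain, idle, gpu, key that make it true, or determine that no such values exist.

rain = True; idle = False; gpu = False; key = False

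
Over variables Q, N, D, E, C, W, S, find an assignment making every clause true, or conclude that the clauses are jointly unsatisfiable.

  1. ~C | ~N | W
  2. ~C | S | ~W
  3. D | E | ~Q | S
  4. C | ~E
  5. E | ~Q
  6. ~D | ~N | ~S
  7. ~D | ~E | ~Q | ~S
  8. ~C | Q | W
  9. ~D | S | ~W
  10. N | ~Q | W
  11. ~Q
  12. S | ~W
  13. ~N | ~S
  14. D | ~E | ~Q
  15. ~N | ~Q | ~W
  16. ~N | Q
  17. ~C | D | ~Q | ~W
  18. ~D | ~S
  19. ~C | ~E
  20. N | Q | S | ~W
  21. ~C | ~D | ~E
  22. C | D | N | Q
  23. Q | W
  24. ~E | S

Q: False; N: False; D: False; E: False; C: True; W: True; S: True

Unit clause (~Q) forces Q = False.
In (~N | Q) only ~N is left, so N = False.
In (Q | W) only W is left, so W = True.
In (S | ~W) only S is left, so S = True.
In (~D | ~S) only ~D is left, so D = False.
In (C | D | N | Q) only C is left, so C = True.
In (~C | ~E) only ~E is left, so E = False.
All clauses satisfied.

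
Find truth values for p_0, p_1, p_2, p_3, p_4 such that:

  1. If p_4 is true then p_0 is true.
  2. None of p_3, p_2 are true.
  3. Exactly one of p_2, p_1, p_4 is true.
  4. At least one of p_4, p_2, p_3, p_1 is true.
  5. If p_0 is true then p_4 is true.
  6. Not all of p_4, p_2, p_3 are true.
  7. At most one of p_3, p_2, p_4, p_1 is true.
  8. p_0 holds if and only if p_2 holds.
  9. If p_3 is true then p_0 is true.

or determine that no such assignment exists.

p_0=F, p_1=T, p_2=F, p_3=F, p_4=F

  (1) p_4=F ⇒ p_0: vacuous ✓
  (2) {p_3, p_2}: 0 true — none ✓
  (3) {p_2, p_1, p_4}: 1 true — exactly one ✓
  (4) {p_4, p_2, p_3, p_1}: 1 true — at least one ✓
  (5) p_0=F ⇒ p_4: vacuous ✓
  (6) {p_4, p_2, p_3}: 0/3 true — not all ✓
  (7) {p_3, p_2, p_4, p_1}: 1 true — at most one ✓
  (8) p_0=F, p_2=F — same ✓
  (9) p_3=F ⇒ p_0: vacuous ✓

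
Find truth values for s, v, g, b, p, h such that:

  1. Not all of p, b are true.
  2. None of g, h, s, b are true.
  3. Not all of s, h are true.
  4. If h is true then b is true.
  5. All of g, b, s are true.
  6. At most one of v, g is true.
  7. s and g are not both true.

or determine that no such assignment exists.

Unsatisfiable

Case s = True:
  Constraint (2) is violated (s=T) — contradiction.
Case s = False:
  Constraint (5) is violated (s=F) — contradiction.
Both cases fail — unsatisfiable.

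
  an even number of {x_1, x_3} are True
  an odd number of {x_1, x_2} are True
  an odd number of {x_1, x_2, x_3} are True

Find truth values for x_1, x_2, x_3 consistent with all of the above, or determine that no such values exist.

x_1=F, x_2=T, x_3=F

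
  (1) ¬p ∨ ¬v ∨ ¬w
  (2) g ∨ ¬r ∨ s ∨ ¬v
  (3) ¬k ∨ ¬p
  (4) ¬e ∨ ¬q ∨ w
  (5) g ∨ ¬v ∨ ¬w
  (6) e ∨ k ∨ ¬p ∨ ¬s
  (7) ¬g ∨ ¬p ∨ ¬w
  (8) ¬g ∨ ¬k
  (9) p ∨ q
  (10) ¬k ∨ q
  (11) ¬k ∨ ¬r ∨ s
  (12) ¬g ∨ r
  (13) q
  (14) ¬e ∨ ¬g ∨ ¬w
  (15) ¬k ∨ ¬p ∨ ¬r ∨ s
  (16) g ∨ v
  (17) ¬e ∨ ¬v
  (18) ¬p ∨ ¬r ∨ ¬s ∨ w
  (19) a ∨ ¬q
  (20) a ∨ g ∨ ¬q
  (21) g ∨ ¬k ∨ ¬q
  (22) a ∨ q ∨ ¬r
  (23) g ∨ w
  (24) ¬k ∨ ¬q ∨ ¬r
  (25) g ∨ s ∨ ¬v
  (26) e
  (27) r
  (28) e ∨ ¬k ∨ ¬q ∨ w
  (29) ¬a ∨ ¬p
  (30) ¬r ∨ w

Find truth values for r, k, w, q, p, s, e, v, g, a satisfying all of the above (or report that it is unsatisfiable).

UNSATISFIABLE

Case e = True:
  (q) forces q = True.
  (¬e ∨ ¬q ∨ w) forces w = True.
  (¬e ∨ ¬g ∨ ¬w) forces g = False.
  (g ∨ ¬v ∨ ¬w) forces v = False.
  Clause (g ∨ v) is falsified — contradiction.
Case e = False:
  Clause (e) is falsified — contradiction.
Both cases fail, so the formula is unsatisfiable.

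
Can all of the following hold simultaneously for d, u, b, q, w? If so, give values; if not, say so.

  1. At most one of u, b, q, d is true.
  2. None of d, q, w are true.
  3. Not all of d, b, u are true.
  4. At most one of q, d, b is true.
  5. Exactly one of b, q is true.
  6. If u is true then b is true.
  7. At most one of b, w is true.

d=F; u=F; b=T; q=F; w=F

  (1) {u, b, q, d}: 1 true — at most one ✓
  (2) {d, q, w}: 0 true — none ✓
  (3) {d, b, u}: 1/3 true — not all ✓
  (4) {q, d, b}: 1 true — at most one ✓
  (5) {b, q}: 1 true — exactly one ✓
  (6) u=F ⇒ b: vacuous ✓
  (7) {b, w}: 1 true — at most one ✓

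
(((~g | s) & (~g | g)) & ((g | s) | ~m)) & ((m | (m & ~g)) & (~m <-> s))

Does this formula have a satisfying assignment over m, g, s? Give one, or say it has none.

UNSATISFIABLE

Case m = True: the formula simplifies to (((~g | s) & (~g | g)) & (g | s)) & ~s.
  g = True: simplifies to s & ~s.
    s = True: the conjunct ~s is False.
    s = False: the conjunct s is False.
  g = False: simplifies to s & ~s.
    s = True: the conjunct ~s is False.
    s = False: the conjunct s is False.
Case m = False: the conjunct m | (m & ~g) becomes False | (False & ~g) = False.
Both cases fail — unsatisfiable.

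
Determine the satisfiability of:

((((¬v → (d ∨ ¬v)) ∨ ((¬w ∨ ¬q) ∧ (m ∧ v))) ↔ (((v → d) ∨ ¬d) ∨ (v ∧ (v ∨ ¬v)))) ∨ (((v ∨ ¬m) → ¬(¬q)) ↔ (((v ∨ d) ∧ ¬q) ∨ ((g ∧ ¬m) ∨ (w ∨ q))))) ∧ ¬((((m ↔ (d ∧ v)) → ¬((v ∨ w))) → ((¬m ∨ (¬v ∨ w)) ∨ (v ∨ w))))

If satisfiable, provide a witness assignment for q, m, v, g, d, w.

The conjunct ¬((((m ↔ (d ∧ v)) → ¬((v ∨ w))) → ((¬m ∨ (¬v ∨ w)) ∨ (v ∨ w)))) is unsatisfiable on its own:
  v = True: this becomes ¬((¬((m ↔ d)) → True)) = False.
  v = False: this becomes ¬(((¬m → ¬w) → True)) = False.
So the whole conjunction is unsatisfiable.

No satisfying assignment exists.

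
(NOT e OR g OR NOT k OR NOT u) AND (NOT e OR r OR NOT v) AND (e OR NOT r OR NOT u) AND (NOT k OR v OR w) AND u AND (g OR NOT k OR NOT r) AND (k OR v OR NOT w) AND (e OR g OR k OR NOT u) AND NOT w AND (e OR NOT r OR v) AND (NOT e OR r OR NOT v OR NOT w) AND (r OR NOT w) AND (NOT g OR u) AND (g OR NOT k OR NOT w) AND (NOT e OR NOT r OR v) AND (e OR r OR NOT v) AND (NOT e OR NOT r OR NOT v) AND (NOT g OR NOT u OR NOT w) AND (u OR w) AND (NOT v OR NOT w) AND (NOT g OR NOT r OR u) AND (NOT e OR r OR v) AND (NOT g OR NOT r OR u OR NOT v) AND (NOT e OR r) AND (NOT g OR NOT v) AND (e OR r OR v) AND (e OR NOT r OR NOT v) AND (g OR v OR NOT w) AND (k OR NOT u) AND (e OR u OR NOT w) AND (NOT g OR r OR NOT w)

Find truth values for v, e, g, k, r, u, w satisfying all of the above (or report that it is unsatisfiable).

Unsatisfiable

Case u = True:
  (NOT w) forces w = False.
  (k OR NOT u) forces k = True.
  (NOT k OR v OR w) forces v = True.
  (NOT g OR NOT v) forces g = False.
  (NOT e OR g OR NOT k OR NOT u) forces e = False.
  (e OR NOT r OR NOT u) forces r = False.
  Clause (e OR r OR NOT v) is falsified — contradiction.
Case u = False:
  Clause (u) is falsified — contradiction.
Both cases fail, so the formula is unsatisfiable.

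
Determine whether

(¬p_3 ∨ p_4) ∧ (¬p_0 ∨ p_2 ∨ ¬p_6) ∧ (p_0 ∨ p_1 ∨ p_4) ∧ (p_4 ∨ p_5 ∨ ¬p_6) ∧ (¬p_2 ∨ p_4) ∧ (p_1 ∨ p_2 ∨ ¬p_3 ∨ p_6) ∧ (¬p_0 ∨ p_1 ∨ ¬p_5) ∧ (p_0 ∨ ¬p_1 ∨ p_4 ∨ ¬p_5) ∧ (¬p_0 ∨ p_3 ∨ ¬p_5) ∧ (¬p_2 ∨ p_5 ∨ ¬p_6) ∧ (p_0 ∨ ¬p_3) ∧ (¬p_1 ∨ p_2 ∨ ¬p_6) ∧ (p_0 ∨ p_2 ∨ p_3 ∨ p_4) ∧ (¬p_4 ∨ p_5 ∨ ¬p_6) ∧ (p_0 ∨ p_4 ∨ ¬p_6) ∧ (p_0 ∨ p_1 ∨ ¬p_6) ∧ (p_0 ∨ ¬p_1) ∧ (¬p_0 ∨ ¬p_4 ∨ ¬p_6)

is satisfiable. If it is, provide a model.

p_0 = True, p_1 = True, p_2 = False, p_3 = False, p_4 = False, p_5 = False, p_6 = False

Set p_0 = True.
Set p_1 = True.
Set p_2 = False.
  then (¬p_0 ∨ p_2 ∨ ¬p_6) forces p_6 = False.
Set p_3 = False.
  then (¬p_0 ∨ p_3 ∨ ¬p_5) forces p_5 = False.
Set p_4 = False.
All clauses satisfied.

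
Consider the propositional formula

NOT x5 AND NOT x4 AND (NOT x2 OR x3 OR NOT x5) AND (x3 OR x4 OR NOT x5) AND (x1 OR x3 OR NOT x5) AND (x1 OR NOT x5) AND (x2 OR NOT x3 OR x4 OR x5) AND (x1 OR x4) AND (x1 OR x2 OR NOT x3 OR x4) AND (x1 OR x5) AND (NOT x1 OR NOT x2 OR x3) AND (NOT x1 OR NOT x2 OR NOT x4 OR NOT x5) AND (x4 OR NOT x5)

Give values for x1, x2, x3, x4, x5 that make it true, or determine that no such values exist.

x1 = True; x2 = False; x3 = False; x4 = False; x5 = False

Unit clause (NOT x5) forces x5 = False.
Unit clause (NOT x4) forces x4 = False.
In (x1 OR x4) only x1 is left, so x1 = True.
Set x2 = False.
  then (x2 OR NOT x3 OR x4 OR x5) forces x3 = False.
All clauses satisfied.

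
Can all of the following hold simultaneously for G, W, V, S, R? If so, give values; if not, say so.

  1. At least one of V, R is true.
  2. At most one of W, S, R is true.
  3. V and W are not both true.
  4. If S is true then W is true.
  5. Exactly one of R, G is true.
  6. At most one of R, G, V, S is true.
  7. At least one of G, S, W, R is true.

G: False, W: False, V: False, S: False, R: True

  (1) {V, R}: 1 true — at least one ✓
  (2) {W, S, R}: 1 true — at most one ✓
  (3) V=F, W=F — not both ✓
  (4) S=F ⇒ W: vacuous ✓
  (5) {R, G}: 1 true — exactly one ✓
  (6) {R, G, V, S}: 1 true — at most one ✓
  (7) {G, S, W, R}: 1 true — at least one ✓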